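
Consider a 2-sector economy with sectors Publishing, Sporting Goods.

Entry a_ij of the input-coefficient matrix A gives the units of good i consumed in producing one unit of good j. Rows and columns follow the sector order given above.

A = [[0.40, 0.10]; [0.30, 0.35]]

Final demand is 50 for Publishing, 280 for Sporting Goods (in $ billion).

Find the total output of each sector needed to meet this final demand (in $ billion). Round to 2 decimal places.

x_1 = 168.06, x_2 = 508.33

I − A =
  [   0.60    -0.10]
  [  -0.30     0.65]
det(I−A) = (0.60)(0.65) − (-0.10)(-0.30) = 0.3600
adj(I−A) = [[0.65, 0.10], [0.30, 0.60]]
(I − A)⁻¹ = adj(I−A) / det(I−A) ≈
  [   1.8056     0.2778]
  [   0.8333     1.6667]
x = (I − A)⁻¹ d = adj(I−A)·d / det(I−A), with det(I−A) = 0.3600:
  x_1 = (0.65·50 + 0.10·280) / 0.3600 = 60.50 / 0.3600 ≈ 168.06
  x_2 = (0.30·50 + 0.60·280) / 0.3600 = 183.00 / 0.3600 ≈ 508.33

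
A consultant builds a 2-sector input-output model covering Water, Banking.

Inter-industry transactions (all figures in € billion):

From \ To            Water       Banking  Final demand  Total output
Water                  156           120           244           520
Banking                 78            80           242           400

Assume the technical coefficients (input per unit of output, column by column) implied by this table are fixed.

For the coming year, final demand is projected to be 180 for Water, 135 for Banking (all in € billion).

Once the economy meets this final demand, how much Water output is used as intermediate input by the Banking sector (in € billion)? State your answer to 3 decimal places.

Technical coefficients a_ij = z_ij / X_j:
  a_11 = 156/520 = 0.30, a_21 = 78/520 = 0.15
  a_12 = 120/400 = 0.30, a_22 = 80/400 = 0.20
I − A =
  [   0.70    -0.30]
  [  -0.15     0.80]
det(I−A) = (0.70)(0.80) − (-0.30)(-0.15) = 0.5150
adj(I−A) = [[0.80, 0.30], [0.15, 0.70]]
(I − A)⁻¹ = adj(I−A) / det(I−A) ≈
  [   1.5534     0.5825]
  [   0.2913     1.3592]
First solve x = (I − A)⁻¹ d = adj(I−A)·d / det(I−A); in particular x_2 = (0.15·180 + 0.70·135) / 0.5150 = 121.50 / 0.5150 ≈ 235.92233.
Intermediate flow from 1 to 2: z_12 = a_12 · x_2 = 0.30 × 121.50 / 0.5150 = 36.45 / 0.5150 ≈ 70.777.

z_12 = 70.777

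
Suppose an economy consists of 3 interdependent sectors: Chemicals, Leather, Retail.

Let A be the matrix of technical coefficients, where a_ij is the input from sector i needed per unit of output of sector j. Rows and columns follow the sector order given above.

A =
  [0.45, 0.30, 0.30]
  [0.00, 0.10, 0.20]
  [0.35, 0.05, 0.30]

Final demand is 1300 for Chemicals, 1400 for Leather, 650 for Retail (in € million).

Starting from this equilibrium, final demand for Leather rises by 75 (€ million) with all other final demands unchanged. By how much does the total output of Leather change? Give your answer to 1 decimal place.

Δx_L = 93.1

I − A =
  [   0.55    -0.30    -0.30]
  [   0.00     0.90    -0.20]
  [  -0.35    -0.05     0.70]
Cofactors of I−A, C_ij = (−1)^(i+j)·(minor ij) (rows/columns in the sector order above):
  C_11 = (0.90)(0.70) − (-0.20)(-0.05) = 0.6200
  C_12 = −[(0.00)(0.70) − (-0.20)(-0.35)] = 0.0700
  C_13 = (0.00)(-0.05) − (0.90)(-0.35) = 0.3150
  C_21 = −[(-0.30)(0.70) − (-0.30)(-0.05)] = 0.2250
  C_22 = (0.55)(0.70) − (-0.30)(-0.35) = 0.2800
  C_23 = −[(0.55)(-0.05) − (-0.30)(-0.35)] = 0.1325
  C_31 = (-0.30)(-0.20) − (-0.30)(0.90) = 0.3300
  C_32 = −[(0.55)(-0.20) − (-0.30)(0.00)] = 0.1100
  C_33 = (0.55)(0.90) − (-0.30)(0.00) = 0.4950
det(I−A) = Σ_j (I−A)_1j·C_1j = (0.55)(0.6200) + (-0.30)(0.0700) + (-0.30)(0.3150) = 0.2255
adj(I−A) = Cᵀ =
  [ 0.6200   0.2250   0.3300]
  [ 0.0700   0.2800   0.1100]
  [ 0.3150   0.1325   0.4950]
(I − A)⁻¹ = adj(I−A) / det(I−A) ≈
  [   2.7494     0.9978     1.4634]
  [   0.3104     1.2417     0.4878]
  [   1.3969     0.5876     2.1951]
Δx = (I − A)⁻¹ Δd with Δd having +75 in the Leather component and 0 elsewhere.
So Δx_L = L_LL · (+75), where L_LL = adj(I−A)_LL / det(I−A) = 0.2800 / 0.2255.
Δx_L = 0.2800 × (+75) / 0.2255 = 21.00 / 0.2255 ≈ 93.1.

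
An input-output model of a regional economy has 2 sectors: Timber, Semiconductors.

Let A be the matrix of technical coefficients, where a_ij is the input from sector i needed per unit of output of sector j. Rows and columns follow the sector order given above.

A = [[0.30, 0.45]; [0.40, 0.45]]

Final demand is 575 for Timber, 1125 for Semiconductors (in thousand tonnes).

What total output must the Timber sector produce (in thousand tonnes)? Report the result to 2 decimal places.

I − A =
  [   0.70    -0.45]
  [  -0.40     0.55]
det(I−A) = (0.70)(0.55) − (-0.45)(-0.40) = 0.2050
adj(I−A) = [[0.55, 0.45], [0.40, 0.70]]
(I − A)⁻¹ = adj(I−A) / det(I−A) ≈
  [   2.6829     2.1951]
  [   1.9512     3.4146]
x = (I − A)⁻¹ d = adj(I−A)·d / det(I−A), with det(I−A) = 0.2050:
  x_1 = (0.55·575 + 0.45·1125) / 0.2050 = 822.50 / 0.2050 ≈ 4012.20
  x_2 = (0.40·575 + 0.70·1125) / 0.2050 = 1017.50 / 0.2050 ≈ 4963.41

x_1 = 4012.20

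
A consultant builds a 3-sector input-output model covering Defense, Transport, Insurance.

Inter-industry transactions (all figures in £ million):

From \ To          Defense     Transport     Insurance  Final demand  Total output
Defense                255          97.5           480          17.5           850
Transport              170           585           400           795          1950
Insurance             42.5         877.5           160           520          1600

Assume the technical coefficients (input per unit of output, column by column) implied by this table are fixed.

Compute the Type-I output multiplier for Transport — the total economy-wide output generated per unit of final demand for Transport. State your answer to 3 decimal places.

Technical coefficients a_ij = z_ij / X_j:
  a_DD = 255/850 = 0.30, a_TD = 170/850 = 0.20, a_ID = 42.5/850 = 0.05
  a_DT = 97.5/1950 = 0.05, a_TT = 585/1950 = 0.30, a_IT = 877.5/1950 = 0.45
  a_DI = 480/1600 = 0.30, a_TI = 400/1600 = 0.25, a_II = 160/1600 = 0.10
I − A =
  [   0.70    -0.05    -0.30]
  [  -0.20     0.70    -0.25]
  [  -0.05    -0.45     0.90]
Cofactors of I−A, C_ij = (−1)^(i+j)·(minor ij) (rows/columns in the sector order above):
  C_11 = (0.70)(0.90) − (-0.25)(-0.45) = 0.5175
  C_12 = −[(-0.20)(0.90) − (-0.25)(-0.05)] = 0.1925
  C_13 = (-0.20)(-0.45) − (0.70)(-0.05) = 0.1250
  C_21 = −[(-0.05)(0.90) − (-0.30)(-0.45)] = 0.1800
  C_22 = (0.70)(0.90) − (-0.30)(-0.05) = 0.6150
  C_23 = −[(0.70)(-0.45) − (-0.05)(-0.05)] = 0.3175
  C_31 = (-0.05)(-0.25) − (-0.30)(0.70) = 0.2225
  C_32 = −[(0.70)(-0.25) − (-0.30)(-0.20)] = 0.2350
  C_33 = (0.70)(0.70) − (-0.05)(-0.20) = 0.4800
det(I−A) = Σ_j (I−A)_1j·C_1j = (0.70)(0.5175) + (-0.05)(0.1925) + (-0.30)(0.1250) = 0.315125
adj(I−A) = Cᵀ =
  [ 0.5175   0.1800   0.2225]
  [ 0.1925   0.6150   0.2350]
  [ 0.1250   0.3175   0.4800]
(I − A)⁻¹ = adj(I−A) / det(I−A) ≈
  [   1.6422     0.5712     0.7061]
  [   0.6109     1.9516     0.7457]
  [   0.3967     1.0075     1.5232]
The output multiplier for sector j is the column-j sum of the Leontief inverse (I − A)⁻¹ = adj(I−A) / det(I−A).
Column T of adj(I−A): (0.1800, 0.6150, 0.3175); det(I−A) = 0.315125.
m_T = (0.1800 + 0.6150 + 0.3175) / 0.315125 = 1.1125 / 0.315125 ≈ 3.530.

m_T = 3.530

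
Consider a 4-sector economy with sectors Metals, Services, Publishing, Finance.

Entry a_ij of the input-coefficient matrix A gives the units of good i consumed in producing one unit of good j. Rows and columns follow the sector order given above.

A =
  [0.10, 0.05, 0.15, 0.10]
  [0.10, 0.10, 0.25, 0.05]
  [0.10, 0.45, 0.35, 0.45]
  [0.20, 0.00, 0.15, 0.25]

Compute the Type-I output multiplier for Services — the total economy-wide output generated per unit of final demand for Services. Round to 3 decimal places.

m_S = 3.691

I − A =
  [   0.90    -0.05    -0.15    -0.10]
  [  -0.10     0.90    -0.25    -0.05]
  [  -0.10    -0.45     0.65    -0.45]
  [  -0.20     0.00    -0.15     0.75]
Compute the cofactors C_ij = (−1)^(i+j)·(3×3 minor ij) of I−A; the adjugate is their transpose:
adj(I−A) = Cᵀ =
  [ 0.290250   0.078375   0.124500   0.118625]
  [ 0.090500   0.338750   0.184750   0.145500]
  [ 0.186750   0.303000   0.585250   0.396250]
  [ 0.114750   0.081500   0.150250   0.400500]
det(I−A) = Σ_j (I−A)_1j·C_1j = (0.90)(0.290250) + (-0.05)(0.090500) + (-0.15)(0.186750) + (-0.10)(0.114750) = 0.2172125
(I − A)⁻¹ = adj(I−A) / det(I−A) ≈
  [   1.3362     0.3608     0.5732     0.5461]
  [   0.4166     1.5595     0.8505     0.6699]
  [   0.8598     1.3949     2.6944     1.8243]
  [   0.5283     0.3752     0.6917     1.8438]
The output multiplier for sector j is the column-j sum of the Leontief inverse (I − A)⁻¹ = adj(I−A) / det(I−A).
Column S of adj(I−A): (0.078375, 0.338750, 0.303000, 0.081500); det(I−A) = 0.2172125.
m_S = (0.078375 + 0.338750 + 0.303000 + 0.081500) / 0.2172125 = 0.801625 / 0.2172125 ≈ 3.691.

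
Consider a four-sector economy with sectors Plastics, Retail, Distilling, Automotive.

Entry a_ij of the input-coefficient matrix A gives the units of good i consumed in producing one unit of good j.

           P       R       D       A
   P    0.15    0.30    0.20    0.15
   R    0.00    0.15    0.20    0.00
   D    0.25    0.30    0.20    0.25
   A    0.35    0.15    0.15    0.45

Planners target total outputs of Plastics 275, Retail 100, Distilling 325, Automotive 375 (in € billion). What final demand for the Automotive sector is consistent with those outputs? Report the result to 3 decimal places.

I − A =
  [   0.85    -0.30    -0.20    -0.15]
  [   0.00     0.85    -0.20     0.00]
  [  -0.25    -0.30     0.80    -0.25]
  [  -0.35    -0.15    -0.15     0.55]
d = (I − A) x:
  d_P = (+0.85)·275 + (-0.30)·100 + (-0.20)·325 + (-0.15)·375 = 82.500
  d_R = (+0.00)·275 + (+0.85)·100 + (-0.20)·325 + (+0.00)·375 = 20.000
  d_D = (-0.25)·275 + (-0.30)·100 + (+0.80)·325 + (-0.25)·375 = 67.500
  d_A = (-0.35)·275 + (-0.15)·100 + (-0.15)·325 + (+0.55)·375 = 46.250

d_A = 46.250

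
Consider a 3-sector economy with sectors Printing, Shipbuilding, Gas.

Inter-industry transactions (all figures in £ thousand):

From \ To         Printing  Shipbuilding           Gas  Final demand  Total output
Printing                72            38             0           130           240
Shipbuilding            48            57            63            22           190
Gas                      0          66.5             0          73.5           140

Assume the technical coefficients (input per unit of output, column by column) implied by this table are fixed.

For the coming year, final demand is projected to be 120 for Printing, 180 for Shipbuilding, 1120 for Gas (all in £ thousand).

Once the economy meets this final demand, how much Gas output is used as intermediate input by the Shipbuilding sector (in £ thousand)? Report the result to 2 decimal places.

z_GS = 517.97

Technical coefficients a_ij = z_ij / X_j:
  a_PP = 72/240 = 0.30, a_SP = 48/240 = 0.20, a_GP = 0/240 = 0.00
  a_PS = 38/190 = 0.20, a_SS = 57/190 = 0.30, a_GS = 66.5/190 = 0.35
  a_PG = 0/140 = 0.00, a_SG = 63/140 = 0.45, a_GG = 0/140 = 0.00
I − A =
  [   0.70    -0.20     0.00]
  [  -0.20     0.70    -0.45]
  [   0.00    -0.35     1.00]
Cofactors of I−A, C_ij = (−1)^(i+j)·(minor ij) (rows/columns in the sector order above):
  C_11 = (0.70)(1.00) − (-0.45)(-0.35) = 0.5425
  C_12 = −[(-0.20)(1.00) − (-0.45)(0.00)] = 0.2000
  C_13 = (-0.20)(-0.35) − (0.70)(0.00) = 0.0700
  C_21 = −[(-0.20)(1.00) − (0.00)(-0.35)] = 0.2000
  C_22 = (0.70)(1.00) − (0.00)(0.00) = 0.7000
  C_23 = −[(0.70)(-0.35) − (-0.20)(0.00)] = 0.2450
  C_31 = (-0.20)(-0.45) − (0.00)(0.70) = 0.0900
  C_32 = −[(0.70)(-0.45) − (0.00)(-0.20)] = 0.3150
  C_33 = (0.70)(0.70) − (-0.20)(-0.20) = 0.4500
det(I−A) = Σ_j (I−A)_1j·C_1j = (0.70)(0.5425) + (-0.20)(0.2000) + (0.00)(0.0700) = 0.33975
adj(I−A) = Cᵀ =
  [ 0.5425   0.2000   0.0900]
  [ 0.2000   0.7000   0.3150]
  [ 0.0700   0.2450   0.4500]
(I − A)⁻¹ = adj(I−A) / det(I−A) ≈
  [   1.5968     0.5887     0.2649]
  [   0.5887     2.0603     0.9272]
  [   0.2060     0.7211     1.3245]
First solve x = (I − A)⁻¹ d = adj(I−A)·d / det(I−A); in particular x_S = (0.2000·120 + 0.7000·180 + 0.3150·1120) / 0.33975 = 502.80 / 0.33975 ≈ 1479.9117.
Intermediate flow from G to S: z_GS = a_GS · x_S = 0.35 × 502.80 / 0.33975 = 175.98 / 0.33975 ≈ 517.97.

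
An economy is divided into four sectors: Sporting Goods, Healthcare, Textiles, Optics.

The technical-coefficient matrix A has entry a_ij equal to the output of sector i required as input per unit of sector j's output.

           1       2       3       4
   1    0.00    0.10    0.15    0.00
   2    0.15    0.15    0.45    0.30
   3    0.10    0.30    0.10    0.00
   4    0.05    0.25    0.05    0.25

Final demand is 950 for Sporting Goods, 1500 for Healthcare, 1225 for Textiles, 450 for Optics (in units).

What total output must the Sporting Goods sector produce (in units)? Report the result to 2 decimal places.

x_1 = 1877.37

I − A =
  [   1.00    -0.10    -0.15     0.00]
  [  -0.15     0.85    -0.45    -0.30]
  [  -0.10    -0.30     0.90     0.00]
  [  -0.05    -0.25    -0.05     0.75]
Compute the cofactors C_ij = (−1)^(i+j)·(3×3 minor ij) of I−A; the adjugate is their transpose:
adj(I−A) = Cᵀ =
  [ 0.400500   0.101250   0.119625   0.040500]
  [ 0.150000   0.663750   0.371625   0.265500]
  [ 0.094500   0.232500   0.549750   0.093000]
  [ 0.083000   0.243500   0.168500   0.592500]
det(I−A) = Σ_j (I−A)_1j·C_1j = (1.00)(0.400500) + (-0.10)(0.150000) + (-0.15)(0.094500) + (0.00)(0.083000) = 0.371325
(I − A)⁻¹ = adj(I−A) / det(I−A) ≈
  [   1.0786     0.2727     0.3222     0.1091]
  [   0.4040     1.7875     1.0008     0.7150]
  [   0.2545     0.6261     1.4805     0.2505]
  [   0.2235     0.6558     0.4538     1.5956]
x = (I − A)⁻¹ d = adj(I−A)·d / det(I−A), with det(I−A) = 0.371325:
  x_1 = (0.400500·950 + 0.101250·1500 + 0.119625·1225 + 0.040500·450) / 0.371325 = 697.115625 / 0.371325 ≈ 1877.37
  x_2 = (0.150000·950 + 0.663750·1500 + 0.371625·1225 + 0.265500·450) / 0.371325 = 1712.840625 / 0.371325 ≈ 4612.78
  x_3 = (0.094500·950 + 0.232500·1500 + 0.549750·1225 + 0.093000·450) / 0.371325 = 1153.81875 / 0.371325 ≈ 3107.30
  x_4 = (0.083000·950 + 0.243500·1500 + 0.168500·1225 + 0.592500·450) / 0.371325 = 917.1375 / 0.371325 ≈ 2469.91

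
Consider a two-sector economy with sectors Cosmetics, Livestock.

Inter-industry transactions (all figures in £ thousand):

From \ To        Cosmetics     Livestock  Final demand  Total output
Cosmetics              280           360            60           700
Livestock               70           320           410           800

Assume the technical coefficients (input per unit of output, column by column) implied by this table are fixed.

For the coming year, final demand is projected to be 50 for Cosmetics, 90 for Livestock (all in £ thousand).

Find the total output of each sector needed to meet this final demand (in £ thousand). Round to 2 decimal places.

x_C = 223.81, x_L = 187.30

Technical coefficients a_ij = z_ij / X_j:
  a_CC = 280/700 = 0.40, a_LC = 70/700 = 0.10
  a_CL = 360/800 = 0.45, a_LL = 320/800 = 0.40
I − A =
  [   0.60    -0.45]
  [  -0.10     0.60]
det(I−A) = (0.60)(0.60) − (-0.45)(-0.10) = 0.3150
adj(I−A) = [[0.60, 0.45], [0.10, 0.60]]
(I − A)⁻¹ = adj(I−A) / det(I−A) ≈
  [   1.9048     1.4286]
  [   0.3175     1.9048]
x = (I − A)⁻¹ d = adj(I−A)·d / det(I−A), with det(I−A) = 0.3150:
  x_C = (0.60·50 + 0.45·90) / 0.3150 = 70.50 / 0.3150 ≈ 223.81
  x_L = (0.10·50 + 0.60·90) / 0.3150 = 59.00 / 0.3150 ≈ 187.30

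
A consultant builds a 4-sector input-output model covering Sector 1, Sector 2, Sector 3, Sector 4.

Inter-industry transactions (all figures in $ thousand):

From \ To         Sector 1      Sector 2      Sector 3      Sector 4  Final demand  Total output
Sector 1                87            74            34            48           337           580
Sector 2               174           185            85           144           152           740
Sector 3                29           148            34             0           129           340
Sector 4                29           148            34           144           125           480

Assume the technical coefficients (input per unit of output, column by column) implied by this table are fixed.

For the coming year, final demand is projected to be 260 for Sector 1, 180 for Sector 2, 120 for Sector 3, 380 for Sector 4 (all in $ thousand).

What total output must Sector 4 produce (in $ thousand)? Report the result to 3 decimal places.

x_4 = 911.563

Technical coefficients a_ij = z_ij / X_j:
  a_11 = 87/580 = 0.15, a_21 = 174/580 = 0.30, a_31 = 29/580 = 0.05, a_41 = 29/580 = 0.05
  a_12 = 74/740 = 0.10, a_22 = 185/740 = 0.25, a_32 = 148/740 = 0.20, a_42 = 148/740 = 0.20
  a_13 = 34/340 = 0.10, a_23 = 85/340 = 0.25, a_33 = 34/340 = 0.10, a_43 = 34/340 = 0.10
  a_14 = 48/480 = 0.10, a_24 = 144/480 = 0.30, a_34 = 0/480 = 0.00, a_44 = 144/480 = 0.30
I − A =
  [   0.85    -0.10    -0.10    -0.10]
  [  -0.30     0.75    -0.25    -0.30]
  [  -0.05    -0.20     0.90     0.00]
  [  -0.05    -0.20    -0.10     0.70]
Compute the cofactors C_ij = (−1)^(i+j)·(3×3 minor ij) of I−A; the adjugate is their transpose:
adj(I−A) = Cᵀ =
  [ 0.37750   0.09700   0.07950   0.09550]
  [ 0.21275   0.52700   0.19850   0.25625]
  [ 0.06825   0.12250   0.36300   0.06225]
  [ 0.09750   0.17500   0.11425   0.49325]
det(I−A) = Σ_j (I−A)_1j·C_1j = (0.85)(0.37750) + (-0.10)(0.21275) + (-0.10)(0.06825) + (-0.10)(0.09750) = 0.283025
(I − A)⁻¹ = adj(I−A) / det(I−A) ≈
  [   1.3338     0.3427     0.2809     0.3374]
  [   0.7517     1.8620     0.7014     0.9054]
  [   0.2411     0.4328     1.2826     0.2199]
  [   0.3445     0.6183     0.4037     1.7428]
x = (I − A)⁻¹ d = adj(I−A)·d / det(I−A), with det(I−A) = 0.283025:
  x_1 = (0.37750·260 + 0.09700·180 + 0.07950·120 + 0.09550·380) / 0.283025 = 161.44 / 0.283025 ≈ 570.409
  x_2 = (0.21275·260 + 0.52700·180 + 0.19850·120 + 0.25625·380) / 0.283025 = 271.37 / 0.283025 ≈ 958.820
  x_3 = (0.06825·260 + 0.12250·180 + 0.36300·120 + 0.06225·380) / 0.283025 = 107.01 / 0.283025 ≈ 378.094
  x_4 = (0.09750·260 + 0.17500·180 + 0.11425·120 + 0.49325·380) / 0.283025 = 257.995 / 0.283025 ≈ 911.563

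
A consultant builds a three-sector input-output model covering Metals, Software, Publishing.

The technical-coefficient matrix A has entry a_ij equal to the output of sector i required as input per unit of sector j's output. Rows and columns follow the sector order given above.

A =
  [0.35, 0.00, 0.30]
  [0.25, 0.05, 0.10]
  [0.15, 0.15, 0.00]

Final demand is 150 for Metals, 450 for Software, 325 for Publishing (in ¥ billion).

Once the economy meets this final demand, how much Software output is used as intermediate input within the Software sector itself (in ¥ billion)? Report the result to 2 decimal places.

z_22 = 32.28

I − A =
  [   0.65     0.00    -0.30]
  [  -0.25     0.95    -0.10]
  [  -0.15    -0.15     1.00]
Cofactors of I−A, C_ij = (−1)^(i+j)·(minor ij) (rows/columns in the sector order above):
  C_11 = (0.95)(1.00) − (-0.10)(-0.15) = 0.9350
  C_12 = −[(-0.25)(1.00) − (-0.10)(-0.15)] = 0.2650
  C_13 = (-0.25)(-0.15) − (0.95)(-0.15) = 0.1800
  C_21 = −[(0.00)(1.00) − (-0.30)(-0.15)] = 0.0450
  C_22 = (0.65)(1.00) − (-0.30)(-0.15) = 0.6050
  C_23 = −[(0.65)(-0.15) − (0.00)(-0.15)] = 0.0975
  C_31 = (0.00)(-0.10) − (-0.30)(0.95) = 0.2850
  C_32 = −[(0.65)(-0.10) − (-0.30)(-0.25)] = 0.1400
  C_33 = (0.65)(0.95) − (0.00)(-0.25) = 0.6175
det(I−A) = Σ_j (I−A)_1j·C_1j = (0.65)(0.9350) + (0.00)(0.2650) + (-0.30)(0.1800) = 0.55375
adj(I−A) = Cᵀ =
  [ 0.9350   0.0450   0.2850]
  [ 0.2650   0.6050   0.1400]
  [ 0.1800   0.0975   0.6175]
(I − A)⁻¹ = adj(I−A) / det(I−A) ≈
  [   1.6885     0.0813     0.5147]
  [   0.4786     1.0926     0.2528]
  [   0.3251     0.1761     1.1151]
First solve x = (I − A)⁻¹ d = adj(I−A)·d / det(I−A); in particular x_2 = (0.2650·150 + 0.6050·450 + 0.1400·325) / 0.55375 = 357.50 / 0.55375 ≈ 645.5982.
Intermediate flow from 2 to 2: z_22 = a_22 · x_2 = 0.05 × 357.50 / 0.55375 = 17.875 / 0.55375 ≈ 32.28.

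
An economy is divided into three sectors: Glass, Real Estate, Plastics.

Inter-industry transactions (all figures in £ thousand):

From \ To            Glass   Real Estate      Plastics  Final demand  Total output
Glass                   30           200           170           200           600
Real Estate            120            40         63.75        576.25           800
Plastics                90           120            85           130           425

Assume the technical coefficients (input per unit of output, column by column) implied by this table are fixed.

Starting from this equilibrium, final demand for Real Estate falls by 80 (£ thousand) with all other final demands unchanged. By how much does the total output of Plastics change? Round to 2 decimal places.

Δx_P = -24.57

Technical coefficients a_ij = z_ij / X_j:
  a_GG = 30/600 = 0.05, a_RG = 120/600 = 0.20, a_PG = 90/600 = 0.15
  a_GR = 200/800 = 0.25, a_RR = 40/800 = 0.05, a_PR = 120/800 = 0.15
  a_GP = 170/425 = 0.40, a_RP = 63.75/425 = 0.15, a_PP = 85/425 = 0.20
I − A =
  [   0.95    -0.25    -0.40]
  [  -0.20     0.95    -0.15]
  [  -0.15    -0.15     0.80]
Cofactors of I−A, C_ij = (−1)^(i+j)·(minor ij) (rows/columns in the sector order above):
  C_11 = (0.95)(0.80) − (-0.15)(-0.15) = 0.7375
  C_12 = −[(-0.20)(0.80) − (-0.15)(-0.15)] = 0.1825
  C_13 = (-0.20)(-0.15) − (0.95)(-0.15) = 0.1725
  C_21 = −[(-0.25)(0.80) − (-0.40)(-0.15)] = 0.2600
  C_22 = (0.95)(0.80) − (-0.40)(-0.15) = 0.7000
  C_23 = −[(0.95)(-0.15) − (-0.25)(-0.15)] = 0.1800
  C_31 = (-0.25)(-0.15) − (-0.40)(0.95) = 0.4175
  C_32 = −[(0.95)(-0.15) − (-0.40)(-0.20)] = 0.2225
  C_33 = (0.95)(0.95) − (-0.25)(-0.20) = 0.8525
det(I−A) = Σ_j (I−A)_1j·C_1j = (0.95)(0.7375) + (-0.25)(0.1825) + (-0.40)(0.1725) = 0.5860
adj(I−A) = Cᵀ =
  [ 0.7375   0.2600   0.4175]
  [ 0.1825   0.7000   0.2225]
  [ 0.1725   0.1800   0.8525]
(I − A)⁻¹ = adj(I−A) / det(I−A) ≈
  [   1.2585     0.4437     0.7125]
  [   0.3114     1.1945     0.3797]
  [   0.2944     0.3072     1.4548]
Δx = (I − A)⁻¹ Δd with Δd having -80 in the Real Estate component and 0 elsewhere.
So Δx_P = L_PR · (-80), where L_PR = adj(I−A)_PR / det(I−A) = 0.1800 / 0.5860.
Δx_P = 0.1800 × (-80) / 0.5860 = -14.40 / 0.5860 ≈ -24.57.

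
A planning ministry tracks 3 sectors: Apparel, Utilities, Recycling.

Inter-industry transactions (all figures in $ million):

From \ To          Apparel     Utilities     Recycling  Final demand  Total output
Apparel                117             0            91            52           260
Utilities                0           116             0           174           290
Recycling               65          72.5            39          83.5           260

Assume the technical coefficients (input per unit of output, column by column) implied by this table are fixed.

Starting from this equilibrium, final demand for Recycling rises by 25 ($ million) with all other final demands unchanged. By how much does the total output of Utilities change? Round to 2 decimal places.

Technical coefficients a_ij = z_ij / X_j:
  a_11 = 117/260 = 0.45, a_21 = 0/260 = 0.00, a_31 = 65/260 = 0.25
  a_12 = 0/290 = 0.00, a_22 = 116/290 = 0.40, a_32 = 72.5/290 = 0.25
  a_13 = 91/260 = 0.35, a_23 = 0/260 = 0.00, a_33 = 39/260 = 0.15
I − A =
  [   0.55     0.00    -0.35]
  [   0.00     0.60     0.00]
  [  -0.25    -0.25     0.85]
Cofactors of I−A, C_ij = (−1)^(i+j)·(minor ij) (rows/columns in the sector order above):
  C_11 = (0.60)(0.85) − (0.00)(-0.25) = 0.5100
  C_12 = −[(0.00)(0.85) − (0.00)(-0.25)] = 0.0000
  C_13 = (0.00)(-0.25) − (0.60)(-0.25) = 0.1500
  C_21 = −[(0.00)(0.85) − (-0.35)(-0.25)] = 0.0875
  C_22 = (0.55)(0.85) − (-0.35)(-0.25) = 0.3800
  C_23 = −[(0.55)(-0.25) − (0.00)(-0.25)] = 0.1375
  C_31 = (0.00)(0.00) − (-0.35)(0.60) = 0.2100
  C_32 = −[(0.55)(0.00) − (-0.35)(0.00)] = 0.0000
  C_33 = (0.55)(0.60) − (0.00)(0.00) = 0.3300
det(I−A) = Σ_j (I−A)_1j·C_1j = (0.55)(0.5100) + (0.00)(0.0000) + (-0.35)(0.1500) = 0.2280
adj(I−A) = Cᵀ =
  [ 0.5100   0.0875   0.2100]
  [ 0.0000   0.3800   0.0000]
  [ 0.1500   0.1375   0.3300]
(I − A)⁻¹ = adj(I−A) / det(I−A) ≈
  [   2.2368     0.3838     0.9211]
  [   0.0000     1.6667     0.0000]
  [   0.6579     0.6031     1.4474]
Δx = (I − A)⁻¹ Δd with Δd having +25 in the Recycling component and 0 elsewhere.
So Δx_2 = L_23 · (+25), where L_23 = adj(I−A)_23 / det(I−A) = 0.0000 / 0.2280.
Δx_2 = 0.0000 × (+25) / 0.2280 = 0.00 / 0.2280 = 0.00.

Δx_2 = 0.00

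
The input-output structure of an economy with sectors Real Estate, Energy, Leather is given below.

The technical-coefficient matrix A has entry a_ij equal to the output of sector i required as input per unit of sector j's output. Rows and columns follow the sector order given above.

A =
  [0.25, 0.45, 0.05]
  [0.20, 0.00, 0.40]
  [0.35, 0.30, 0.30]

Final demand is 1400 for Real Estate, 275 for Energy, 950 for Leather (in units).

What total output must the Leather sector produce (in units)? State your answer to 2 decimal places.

I − A =
  [   0.75    -0.45    -0.05]
  [  -0.20     1.00    -0.40]
  [  -0.35    -0.30     0.70]
Cofactors of I−A, C_ij = (−1)^(i+j)·(minor ij) (rows/columns in the sector order above):
  C_11 = (1.00)(0.70) − (-0.40)(-0.30) = 0.5800
  C_12 = −[(-0.20)(0.70) − (-0.40)(-0.35)] = 0.2800
  C_13 = (-0.20)(-0.30) − (1.00)(-0.35) = 0.4100
  C_21 = −[(-0.45)(0.70) − (-0.05)(-0.30)] = 0.3300
  C_22 = (0.75)(0.70) − (-0.05)(-0.35) = 0.5075
  C_23 = −[(0.75)(-0.30) − (-0.45)(-0.35)] = 0.3825
  C_31 = (-0.45)(-0.40) − (-0.05)(1.00) = 0.2300
  C_32 = −[(0.75)(-0.40) − (-0.05)(-0.20)] = 0.3100
  C_33 = (0.75)(1.00) − (-0.45)(-0.20) = 0.6600
det(I−A) = Σ_j (I−A)_1j·C_1j = (0.75)(0.5800) + (-0.45)(0.2800) + (-0.05)(0.4100) = 0.2885
adj(I−A) = Cᵀ =
  [ 0.5800   0.3300   0.2300]
  [ 0.2800   0.5075   0.3100]
  [ 0.4100   0.3825   0.6600]
(I − A)⁻¹ = adj(I−A) / det(I−A) ≈
  [   2.0104     1.1438     0.7972]
  [   0.9705     1.7591     1.0745]
  [   1.4211     1.3258     2.2877]
x = (I − A)⁻¹ d = adj(I−A)·d / det(I−A), with det(I−A) = 0.2885:
  x_1 = (0.5800·1400 + 0.3300·275 + 0.2300·950) / 0.2885 = 1121.25 / 0.2885 ≈ 3886.48
  x_2 = (0.2800·1400 + 0.5075·275 + 0.3100·950) / 0.2885 = 826.0625 / 0.2885 ≈ 2863.30
  x_3 = (0.4100·1400 + 0.3825·275 + 0.6600·950) / 0.2885 = 1306.1875 / 0.2885 ≈ 4527.51

x_3 = 4527.51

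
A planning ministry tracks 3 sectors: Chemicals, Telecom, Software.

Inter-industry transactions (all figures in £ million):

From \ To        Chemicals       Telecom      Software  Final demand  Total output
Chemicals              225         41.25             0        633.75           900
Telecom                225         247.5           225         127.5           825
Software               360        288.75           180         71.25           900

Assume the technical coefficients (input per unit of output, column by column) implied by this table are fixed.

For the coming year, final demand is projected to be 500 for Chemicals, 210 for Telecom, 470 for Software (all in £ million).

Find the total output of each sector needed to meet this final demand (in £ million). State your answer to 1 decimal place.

Technical coefficients a_ij = z_ij / X_j:
  a_CC = 225/900 = 0.25, a_TC = 225/900 = 0.25, a_SC = 360/900 = 0.40
  a_CT = 41.25/825 = 0.05, a_TT = 247.5/825 = 0.30, a_ST = 288.75/825 = 0.35
  a_CS = 0/900 = 0.00, a_TS = 225/900 = 0.25, a_SS = 180/900 = 0.20
I − A =
  [   0.75    -0.05     0.00]
  [  -0.25     0.70    -0.25]
  [  -0.40    -0.35     0.80]
Cofactors of I−A, C_ij = (−1)^(i+j)·(minor ij) (rows/columns in the sector order above):
  C_11 = (0.70)(0.80) − (-0.25)(-0.35) = 0.4725
  C_12 = −[(-0.25)(0.80) − (-0.25)(-0.40)] = 0.3000
  C_13 = (-0.25)(-0.35) − (0.70)(-0.40) = 0.3675
  C_21 = −[(-0.05)(0.80) − (0.00)(-0.35)] = 0.0400
  C_22 = (0.75)(0.80) − (0.00)(-0.40) = 0.6000
  C_23 = −[(0.75)(-0.35) − (-0.05)(-0.40)] = 0.2825
  C_31 = (-0.05)(-0.25) − (0.00)(0.70) = 0.0125
  C_32 = −[(0.75)(-0.25) − (0.00)(-0.25)] = 0.1875
  C_33 = (0.75)(0.70) − (-0.05)(-0.25) = 0.5125
det(I−A) = Σ_j (I−A)_1j·C_1j = (0.75)(0.4725) + (-0.05)(0.3000) + (0.00)(0.3675) = 0.339375
adj(I−A) = Cᵀ =
  [ 0.4725   0.0400   0.0125]
  [ 0.3000   0.6000   0.1875]
  [ 0.3675   0.2825   0.5125]
(I − A)⁻¹ = adj(I−A) / det(I−A) ≈
  [   1.3923     0.1179     0.0368]
  [   0.8840     1.7680     0.5525]
  [   1.0829     0.8324     1.5101]
x = (I − A)⁻¹ d = adj(I−A)·d / det(I−A), with det(I−A) = 0.339375:
  x_C = (0.4725·500 + 0.0400·210 + 0.0125·470) / 0.339375 = 250.525 / 0.339375 ≈ 738.2
  x_T = (0.3000·500 + 0.6000·210 + 0.1875·470) / 0.339375 = 364.125 / 0.339375 ≈ 1072.9
  x_S = (0.3675·500 + 0.2825·210 + 0.5125·470) / 0.339375 = 483.95 / 0.339375 ≈ 1426.0

x_C = 738.2, x_T = 1072.9, x_S = 1426.0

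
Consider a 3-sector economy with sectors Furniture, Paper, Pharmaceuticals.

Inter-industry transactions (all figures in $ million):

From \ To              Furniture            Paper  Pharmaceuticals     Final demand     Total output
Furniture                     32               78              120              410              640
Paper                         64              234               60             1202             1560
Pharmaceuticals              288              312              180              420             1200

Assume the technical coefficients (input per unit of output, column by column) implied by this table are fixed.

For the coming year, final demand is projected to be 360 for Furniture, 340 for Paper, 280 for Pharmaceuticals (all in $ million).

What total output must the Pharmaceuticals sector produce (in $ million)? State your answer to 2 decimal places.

x_3 = 699.96

Technical coefficients a_ij = z_ij / X_j:
  a_11 = 32/640 = 0.05, a_21 = 64/640 = 0.10, a_31 = 288/640 = 0.45
  a_12 = 78/1560 = 0.05, a_22 = 234/1560 = 0.15, a_32 = 312/1560 = 0.20
  a_13 = 120/1200 = 0.10, a_23 = 60/1200 = 0.05, a_33 = 180/1200 = 0.15
I − A =
  [   0.95    -0.05    -0.10]
  [  -0.10     0.85    -0.05]
  [  -0.45    -0.20     0.85]
Cofactors of I−A, C_ij = (−1)^(i+j)·(minor ij) (rows/columns in the sector order above):
  C_11 = (0.85)(0.85) − (-0.05)(-0.20) = 0.7125
  C_12 = −[(-0.10)(0.85) − (-0.05)(-0.45)] = 0.1075
  C_13 = (-0.10)(-0.20) − (0.85)(-0.45) = 0.4025
  C_21 = −[(-0.05)(0.85) − (-0.10)(-0.20)] = 0.0625
  C_22 = (0.95)(0.85) − (-0.10)(-0.45) = 0.7625
  C_23 = −[(0.95)(-0.20) − (-0.05)(-0.45)] = 0.2125
  C_31 = (-0.05)(-0.05) − (-0.10)(0.85) = 0.0875
  C_32 = −[(0.95)(-0.05) − (-0.10)(-0.10)] = 0.0575
  C_33 = (0.95)(0.85) − (-0.05)(-0.10) = 0.8025
det(I−A) = Σ_j (I−A)_1j·C_1j = (0.95)(0.7125) + (-0.05)(0.1075) + (-0.10)(0.4025) = 0.63125
adj(I−A) = Cᵀ =
  [ 0.7125   0.0625   0.0875]
  [ 0.1075   0.7625   0.0575]
  [ 0.4025   0.2125   0.8025]
(I − A)⁻¹ = adj(I−A) / det(I−A) ≈
  [   1.1287     0.0990     0.1386]
  [   0.1703     1.2079     0.0911]
  [   0.6376     0.3366     1.2713]
x = (I − A)⁻¹ d = adj(I−A)·d / det(I−A), with det(I−A) = 0.63125:
  x_1 = (0.7125·360 + 0.0625·340 + 0.0875·280) / 0.63125 = 302.25 / 0.63125 ≈ 478.81
  x_2 = (0.1075·360 + 0.7625·340 + 0.0575·280) / 0.63125 = 314.05 / 0.63125 ≈ 497.50
  x_3 = (0.4025·360 + 0.2125·340 + 0.8025·280) / 0.63125 = 441.85 / 0.63125 ≈ 699.96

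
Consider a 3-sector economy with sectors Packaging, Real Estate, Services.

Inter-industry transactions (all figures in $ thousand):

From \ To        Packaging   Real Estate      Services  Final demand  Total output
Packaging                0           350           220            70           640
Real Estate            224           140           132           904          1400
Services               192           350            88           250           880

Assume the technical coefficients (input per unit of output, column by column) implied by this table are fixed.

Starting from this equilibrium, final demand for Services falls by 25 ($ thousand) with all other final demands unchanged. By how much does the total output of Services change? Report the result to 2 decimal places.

Technical coefficients a_ij = z_ij / X_j:
  a_PP = 0/640 = 0.00, a_RP = 224/640 = 0.35, a_SP = 192/640 = 0.30
  a_PR = 350/1400 = 0.25, a_RR = 140/1400 = 0.10, a_SR = 350/1400 = 0.25
  a_PS = 220/880 = 0.25, a_RS = 132/880 = 0.15, a_SS = 88/880 = 0.10
I − A =
  [   1.00    -0.25    -0.25]
  [  -0.35     0.90    -0.15]
  [  -0.30    -0.25     0.90]
Cofactors of I−A, C_ij = (−1)^(i+j)·(minor ij) (rows/columns in the sector order above):
  C_11 = (0.90)(0.90) − (-0.15)(-0.25) = 0.7725
  C_12 = −[(-0.35)(0.90) − (-0.15)(-0.30)] = 0.3600
  C_13 = (-0.35)(-0.25) − (0.90)(-0.30) = 0.3575
  C_21 = −[(-0.25)(0.90) − (-0.25)(-0.25)] = 0.2875
  C_22 = (1.00)(0.90) − (-0.25)(-0.30) = 0.8250
  C_23 = −[(1.00)(-0.25) − (-0.25)(-0.30)] = 0.3250
  C_31 = (-0.25)(-0.15) − (-0.25)(0.90) = 0.2625
  C_32 = −[(1.00)(-0.15) − (-0.25)(-0.35)] = 0.2375
  C_33 = (1.00)(0.90) − (-0.25)(-0.35) = 0.8125
det(I−A) = Σ_j (I−A)_1j·C_1j = (1.00)(0.7725) + (-0.25)(0.3600) + (-0.25)(0.3575) = 0.593125
adj(I−A) = Cᵀ =
  [ 0.7725   0.2875   0.2625]
  [ 0.3600   0.8250   0.2375]
  [ 0.3575   0.3250   0.8125]
(I − A)⁻¹ = adj(I−A) / det(I−A) ≈
  [   1.3024     0.4847     0.4426]
  [   0.6070     1.3909     0.4004]
  [   0.6027     0.5479     1.3699]
Δx = (I − A)⁻¹ Δd with Δd having -25 in the Services component and 0 elsewhere.
So Δx_S = L_SS · (-25), where L_SS = adj(I−A)_SS / det(I−A) = 0.8125 / 0.593125.
Δx_S = 0.8125 × (-25) / 0.593125 = -20.3125 / 0.593125 ≈ -34.25.

Δx_S = -34.25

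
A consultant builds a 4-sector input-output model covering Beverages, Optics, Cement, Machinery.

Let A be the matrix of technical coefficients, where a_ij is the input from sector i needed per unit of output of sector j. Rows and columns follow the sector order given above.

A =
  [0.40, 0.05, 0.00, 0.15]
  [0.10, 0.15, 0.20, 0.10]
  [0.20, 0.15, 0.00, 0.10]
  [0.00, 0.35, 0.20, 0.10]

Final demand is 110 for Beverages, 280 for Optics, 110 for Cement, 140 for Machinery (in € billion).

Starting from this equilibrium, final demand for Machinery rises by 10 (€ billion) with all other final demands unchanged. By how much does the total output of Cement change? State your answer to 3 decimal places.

I − A =
  [   0.60    -0.05     0.00    -0.15]
  [  -0.10     0.85    -0.20    -0.10]
  [  -0.20    -0.15     1.00    -0.10]
  [   0.00    -0.35    -0.20     0.90]
Compute the cofactors C_ij = (−1)^(i+j)·(3×3 minor ij) of I−A; the adjugate is their transpose:
adj(I−A) = Cᵀ =
  [ 0.67600   0.10100   0.04600   0.12900]
  [ 0.12800   0.52200   0.12300   0.09300]
  [ 0.16300   0.12150   0.42825   0.08825]
  [ 0.08600   0.23000   0.14300   0.48500]
det(I−A) = Σ_j (I−A)_1j·C_1j = (0.60)(0.67600) + (-0.05)(0.12800) + (0.00)(0.16300) + (-0.15)(0.08600) = 0.3863
(I − A)⁻¹ = adj(I−A) / det(I−A) ≈
  [   1.7499     0.2615     0.1191     0.3339]
  [   0.3313     1.3513     0.3184     0.2407]
  [   0.4220     0.3145     1.1086     0.2284]
  [   0.2226     0.5954     0.3702     1.2555]
Δx = (I − A)⁻¹ Δd with Δd having +10 in the Machinery component and 0 elsewhere.
So Δx_C = L_CM · (+10), where L_CM = adj(I−A)_CM / det(I−A) = 0.08825 / 0.3863.
Δx_C = 0.08825 × (+10) / 0.3863 = 0.8825 / 0.3863 ≈ 2.284.

Δx_C = 2.284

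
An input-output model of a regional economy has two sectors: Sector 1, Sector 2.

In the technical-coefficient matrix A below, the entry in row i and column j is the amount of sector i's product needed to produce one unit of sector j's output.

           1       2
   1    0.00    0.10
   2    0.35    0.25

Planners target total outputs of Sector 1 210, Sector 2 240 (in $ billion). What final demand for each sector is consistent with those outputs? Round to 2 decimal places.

I − A =
  [   1.00    -0.10]
  [  -0.35     0.75]
d = (I − A) x:
  d_1 = (+1.00)·210 + (-0.10)·240 = 186.00
  d_2 = (-0.35)·210 + (+0.75)·240 = 106.50

d_1 = 186.00, d_2 = 106.50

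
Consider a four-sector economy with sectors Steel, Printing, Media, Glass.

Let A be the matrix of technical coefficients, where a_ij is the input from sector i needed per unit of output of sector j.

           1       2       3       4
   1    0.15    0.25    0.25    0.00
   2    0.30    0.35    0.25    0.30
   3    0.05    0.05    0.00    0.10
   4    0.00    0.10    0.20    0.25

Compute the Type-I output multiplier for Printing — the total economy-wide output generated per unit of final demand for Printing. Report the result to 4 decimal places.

I − A =
  [   0.85    -0.25    -0.25     0.00]
  [  -0.30     0.65    -0.25    -0.30]
  [  -0.05    -0.05     1.00    -0.10]
  [   0.00    -0.10    -0.20     0.75]
Compute the cofactors C_ij = (−1)^(i+j)·(3×3 minor ij) of I−A; the adjugate is their transpose:
adj(I−A) = Cᵀ =
  [ 0.429625   0.194375   0.176250   0.101250]
  [ 0.231375   0.611125   0.266625   0.280000]
  [ 0.037125   0.049750   0.332625   0.064250]
  [ 0.040750   0.094750   0.124250   0.451875]
det(I−A) = Σ_j (I−A)_1j·C_1j = (0.85)(0.429625) + (-0.25)(0.231375) + (-0.25)(0.037125) + (0.00)(0.040750) = 0.29805625
(I − A)⁻¹ = adj(I−A) / det(I−A) ≈
  [   1.44142     0.65214     0.59133     0.33970]
  [   0.77628     2.05037     0.89455     0.93942]
  [   0.12456     0.16691     1.11598     0.21556]
  [   0.13672     0.31789     0.41687     1.51607]
The output multiplier for sector j is the column-j sum of the Leontief inverse (I − A)⁻¹ = adj(I−A) / det(I−A).
Column 2 of adj(I−A): (0.194375, 0.611125, 0.049750, 0.094750); det(I−A) = 0.29805625.
m_2 = (0.194375 + 0.611125 + 0.049750 + 0.094750) / 0.29805625 = 0.95 / 0.29805625 ≈ 3.1873.

m_2 = 3.1873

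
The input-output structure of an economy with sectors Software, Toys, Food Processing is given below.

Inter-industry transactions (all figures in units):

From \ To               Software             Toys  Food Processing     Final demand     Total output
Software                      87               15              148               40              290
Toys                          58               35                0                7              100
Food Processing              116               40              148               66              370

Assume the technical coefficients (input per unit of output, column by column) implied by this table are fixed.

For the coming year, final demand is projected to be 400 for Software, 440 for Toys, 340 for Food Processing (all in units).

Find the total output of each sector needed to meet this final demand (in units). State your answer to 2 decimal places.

x_S = 2978.15, x_T = 1593.28, x_F = 3614.29

Technical coefficients a_ij = z_ij / X_j:
  a_SS = 87/290 = 0.30, a_TS = 58/290 = 0.20, a_FS = 116/290 = 0.40
  a_ST = 15/100 = 0.15, a_TT = 35/100 = 0.35, a_FT = 40/100 = 0.40
  a_SF = 148/370 = 0.40, a_TF = 0/370 = 0.00, a_FF = 148/370 = 0.40
I − A =
  [   0.70    -0.15    -0.40]
  [  -0.20     0.65     0.00]
  [  -0.40    -0.40     0.60]
Cofactors of I−A, C_ij = (−1)^(i+j)·(minor ij) (rows/columns in the sector order above):
  C_11 = (0.65)(0.60) − (0.00)(-0.40) = 0.3900
  C_12 = −[(-0.20)(0.60) − (0.00)(-0.40)] = 0.1200
  C_13 = (-0.20)(-0.40) − (0.65)(-0.40) = 0.3400
  C_21 = −[(-0.15)(0.60) − (-0.40)(-0.40)] = 0.2500
  C_22 = (0.70)(0.60) − (-0.40)(-0.40) = 0.2600
  C_23 = −[(0.70)(-0.40) − (-0.15)(-0.40)] = 0.3400
  C_31 = (-0.15)(0.00) − (-0.40)(0.65) = 0.2600
  C_32 = −[(0.70)(0.00) − (-0.40)(-0.20)] = 0.0800
  C_33 = (0.70)(0.65) − (-0.15)(-0.20) = 0.4250
det(I−A) = Σ_j (I−A)_1j·C_1j = (0.70)(0.3900) + (-0.15)(0.1200) + (-0.40)(0.3400) = 0.1190
adj(I−A) = Cᵀ =
  [ 0.3900   0.2500   0.2600]
  [ 0.1200   0.2600   0.0800]
  [ 0.3400   0.3400   0.4250]
(I − A)⁻¹ = adj(I−A) / det(I−A) ≈
  [   3.2773     2.1008     2.1849]
  [   1.0084     2.1849     0.6723]
  [   2.8571     2.8571     3.5714]
x = (I − A)⁻¹ d = adj(I−A)·d / det(I−A), with det(I−A) = 0.1190:
  x_S = (0.3900·400 + 0.2500·440 + 0.2600·340) / 0.1190 = 354.40 / 0.1190 ≈ 2978.15
  x_T = (0.1200·400 + 0.2600·440 + 0.0800·340) / 0.1190 = 189.60 / 0.1190 ≈ 1593.28
  x_F = (0.3400·400 + 0.3400·440 + 0.4250·340) / 0.1190 = 430.10 / 0.1190 ≈ 3614.29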